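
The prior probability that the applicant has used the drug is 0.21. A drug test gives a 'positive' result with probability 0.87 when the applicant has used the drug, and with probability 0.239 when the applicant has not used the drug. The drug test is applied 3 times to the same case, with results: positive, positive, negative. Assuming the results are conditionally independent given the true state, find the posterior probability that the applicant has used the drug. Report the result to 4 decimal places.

Posterior P(H) ≈ 0.3757

Let H be the event that the applicant has used the drug; start with P(H) = 0.21. P('positive'|H) = 0.87, P('positive'|¬H) = 0.239.
Update on result 1 ('positive'): P(H) ← 0.87·0.2100 / (0.87·0.2100 + 0.239·0.7900) = 0.18270/0.37151 = 0.4918.
Update on result 2 ('positive'): P(H) ← 0.87·0.4918 / (0.87·0.4918 + 0.239·0.5082) = 0.42785/0.54931 = 0.7789.
Update on result 3 ('negative'): P(H) ← 0.13·0.7789 / (0.13·0.7789 + 0.761·0.2211) = 0.10125/0.26953 = 0.3757.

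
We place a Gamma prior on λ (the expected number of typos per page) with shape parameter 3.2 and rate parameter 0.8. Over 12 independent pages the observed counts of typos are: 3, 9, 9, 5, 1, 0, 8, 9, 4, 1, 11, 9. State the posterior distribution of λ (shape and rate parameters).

Posterior: Gamma(shape=72.2, rate=12.8)

The Poisson likelihood adds the total count to the shape and the number of exposure periods to the rate. Here ∑xᵢ = 69 and n = 12, so shape 3.2→72.2 and rate 0.8→12.8.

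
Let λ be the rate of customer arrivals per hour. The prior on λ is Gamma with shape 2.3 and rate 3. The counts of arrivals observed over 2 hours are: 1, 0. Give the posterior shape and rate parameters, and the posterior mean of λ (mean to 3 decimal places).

Posterior: Gamma(shape=3.3, rate=5); mean ≈ 0.660

The Poisson likelihood adds the total count to the shape and the number of exposure periods to the rate. Here ∑xᵢ = 1 and n = 2, so shape 2.3→3.3 and rate 3→5.
Posterior mean = shape/rate = 3.3/5 = 0.660.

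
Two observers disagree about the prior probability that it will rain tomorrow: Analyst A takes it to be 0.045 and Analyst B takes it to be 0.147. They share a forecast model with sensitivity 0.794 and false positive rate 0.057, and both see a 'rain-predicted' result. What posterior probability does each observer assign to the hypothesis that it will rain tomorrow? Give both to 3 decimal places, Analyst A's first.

The likelihood ratio for a 'rain-predicted' result is 0.794/0.057 = 13.930.
Analyst A: prior odds 0.045/0.955 = 0.047120; posterior odds 0.65638; posterior probability 0.396.
Analyst B: prior odds 0.147/0.853 = 0.17233; posterior odds 2.4006; posterior probability 0.706.

Analyst A: 0.396; Analyst B: 0.706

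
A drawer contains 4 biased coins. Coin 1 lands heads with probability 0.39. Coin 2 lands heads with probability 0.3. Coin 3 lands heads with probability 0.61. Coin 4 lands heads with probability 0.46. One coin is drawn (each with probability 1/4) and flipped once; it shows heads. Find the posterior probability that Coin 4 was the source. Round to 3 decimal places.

Posterior probability ≈ 0.261

P(heads|C1) = 0.39; P(heads|C2) = 0.3; P(heads|C3) = 0.61; P(heads|C4) = 0.46.
Prior × likelihood for each source: 0.25·0.39=0.09750, 0.25·0.3=0.07500, 0.25·0.61=0.1525, 0.25·0.46=0.1150. Summing gives P(heads) = 0.44000.
P(Coin 4 | heads) = 0.1150 / 0.44000 = 0.261.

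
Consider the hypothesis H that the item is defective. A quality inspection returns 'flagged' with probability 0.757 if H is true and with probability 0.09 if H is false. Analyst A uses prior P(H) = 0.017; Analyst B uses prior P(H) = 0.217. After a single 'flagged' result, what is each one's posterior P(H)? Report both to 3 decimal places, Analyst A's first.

Analyst A: 0.127; Analyst B: 0.700

P('+'|H) = 0.757, P('+'|¬H) = 0.09.
Analyst A: numerator 0.757·0.017 = 0.012869; evidence = 0.012869+0.09·0.983 = 0.10134; posterior = 0.127.
Analyst B: numerator 0.757·0.217 = 0.16427; evidence = 0.16427+0.09·0.783 = 0.23474; posterior = 0.700.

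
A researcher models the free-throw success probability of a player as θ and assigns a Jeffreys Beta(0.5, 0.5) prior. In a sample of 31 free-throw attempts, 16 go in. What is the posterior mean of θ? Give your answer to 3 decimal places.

Posterior mean ≈ 0.516

Observing 16 successes and 15 failures updates Beta(0.5, 0.5) by adding the success and failure counts to the two shape parameters: α = 0.5+16 = 16.5, β = 0.5+15 = 15.5.
Posterior mean = α/(α+β) = 16.5/32 = 0.516.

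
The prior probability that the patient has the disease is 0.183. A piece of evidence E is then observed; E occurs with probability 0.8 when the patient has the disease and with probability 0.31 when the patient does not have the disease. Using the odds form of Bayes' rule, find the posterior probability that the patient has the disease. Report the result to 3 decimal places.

Posterior probability ≈ 0.366

Prior odds = 0.183/(1−0.183) = 0.22399.
Likelihood ratio for E = 0.8/0.31 = 2.5806.
Posterior odds = prior odds × LR = 0.57804.
Posterior probability = odds/(1+odds) = 0.57804/1.5780 = 0.366.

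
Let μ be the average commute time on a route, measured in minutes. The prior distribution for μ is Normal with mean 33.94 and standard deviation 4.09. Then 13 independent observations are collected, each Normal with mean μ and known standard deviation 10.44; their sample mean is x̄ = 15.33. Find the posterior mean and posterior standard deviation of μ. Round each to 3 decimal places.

Posterior mean ≈ 21.543; posterior SD ≈ 2.363

With known σ, the Normal prior is conjugate. Weight on the data is w = (n/σ²)/(n/σ² + 1/τ₀²) = 0.119273/(0.119273+0.0597797) = 0.66613.
Posterior mean = w·x̄ + (1−w)·μ₀ = 0.66613·15.33 + 0.33387·33.94 = 21.543. Posterior variance = 1/(0.119273+0.0597797) = 5.58495, so SD = 2.363.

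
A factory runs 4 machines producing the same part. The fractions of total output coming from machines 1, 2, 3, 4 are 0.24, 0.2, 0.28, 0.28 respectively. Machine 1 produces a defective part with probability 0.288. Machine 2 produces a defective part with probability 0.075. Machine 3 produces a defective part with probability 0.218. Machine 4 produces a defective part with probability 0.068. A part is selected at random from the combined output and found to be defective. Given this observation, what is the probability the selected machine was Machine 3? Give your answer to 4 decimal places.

P(defective|M1) = 0.288; P(defective|M2) = 0.075; P(defective|M3) = 0.218; P(defective|M4) = 0.068.
Prior × likelihood for each source: 0.24·0.288=0.06912, 0.2·0.075=0.01500, 0.28·0.218=0.06104, 0.28·0.068=0.01904. Summing gives P(defective) = 0.16420.
P(Machine 3 | defective) = 0.06104 / 0.16420 = 0.3717.

Posterior probability ≈ 0.3717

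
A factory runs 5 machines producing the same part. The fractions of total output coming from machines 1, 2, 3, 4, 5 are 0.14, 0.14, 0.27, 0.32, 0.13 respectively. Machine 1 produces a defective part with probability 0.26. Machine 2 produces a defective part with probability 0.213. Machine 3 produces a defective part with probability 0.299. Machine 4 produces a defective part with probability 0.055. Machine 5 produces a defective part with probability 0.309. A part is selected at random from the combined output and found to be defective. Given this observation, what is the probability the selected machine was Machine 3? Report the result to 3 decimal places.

Posterior probability ≈ 0.394

Tabulate prior·likelihood by source: [1] prior 0.14, lik 0.26, product 0.03640; [2] prior 0.14, lik 0.213, product 0.02982; [3] prior 0.27, lik 0.299, product 0.08073; [4] prior 0.32, lik 0.055, product 0.01760; [5] prior 0.13, lik 0.309, product 0.04017.
Normalizing constant = 0.20472; the posterior for Machine 3 is its product over the sum, 0.08073/0.20472 = 0.394.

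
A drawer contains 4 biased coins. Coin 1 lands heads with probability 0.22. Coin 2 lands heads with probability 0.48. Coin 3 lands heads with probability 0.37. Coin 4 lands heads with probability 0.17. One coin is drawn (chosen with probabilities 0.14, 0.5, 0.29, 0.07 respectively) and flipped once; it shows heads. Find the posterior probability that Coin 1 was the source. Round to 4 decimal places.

Posterior probability ≈ 0.0790

Tabulate prior·likelihood by source: [1] prior 0.14, lik 0.22, product 0.03080; [2] prior 0.5, lik 0.48, product 0.2400; [3] prior 0.29, lik 0.37, product 0.1073; [4] prior 0.07, lik 0.17, product 0.01190.
Normalizing constant = 0.39000; the posterior for Coin 1 is its product over the sum, 0.03080/0.39000 = 0.0790.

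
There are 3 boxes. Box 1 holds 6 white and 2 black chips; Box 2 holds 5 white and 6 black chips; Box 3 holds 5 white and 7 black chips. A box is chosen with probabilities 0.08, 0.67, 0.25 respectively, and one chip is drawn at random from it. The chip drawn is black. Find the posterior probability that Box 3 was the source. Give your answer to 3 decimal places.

Posterior probability ≈ 0.274

P(black|Box 1) = 0.25; P(black|Box 2) = 0.5455; P(black|Box 3) = 0.5833.
Prior × likelihood for each source: 0.08·0.25=0.02000, 0.67·0.5455=0.3655, 0.25·0.5833=0.1458. Summing gives P(black) = 0.53129.
P(Box 3 | black) = 0.1458 / 0.53129 = 0.274.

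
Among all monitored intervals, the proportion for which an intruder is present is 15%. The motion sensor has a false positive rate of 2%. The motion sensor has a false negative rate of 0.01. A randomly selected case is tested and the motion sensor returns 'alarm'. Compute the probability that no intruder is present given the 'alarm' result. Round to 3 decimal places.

P(¬H | E) ≈ 0.103

Let H be the event that an intruder is present. P(H) = 0.15, so P(¬H) = 0.85. With E the 'alarm' result, P(E|H) = 0.99 and P(E|¬H) = 0.02.
P(E) = 0.99·0.15 + 0.02·0.85 = 0.14850 + 0.017000 = 0.16550.
By Bayes' theorem, P(H|E) = 0.14850 / 0.16550 = 0.897. Hence P(¬H|E) = 1 − 0.897 = 0.103.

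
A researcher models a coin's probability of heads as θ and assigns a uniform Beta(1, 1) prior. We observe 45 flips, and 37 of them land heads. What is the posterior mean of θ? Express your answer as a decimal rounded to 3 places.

Posterior mean ≈ 0.809

Observing 37 successes and 8 failures updates Beta(1, 1) by adding the success and failure counts to the two shape parameters: α = 1+37 = 38, β = 1+8 = 9.
Posterior mean = α/(α+β) = 38/47 = 0.809.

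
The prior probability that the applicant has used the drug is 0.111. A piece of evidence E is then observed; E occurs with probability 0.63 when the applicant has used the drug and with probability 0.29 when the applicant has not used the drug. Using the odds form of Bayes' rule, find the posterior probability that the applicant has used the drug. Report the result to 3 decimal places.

Prior odds = 0.111/(1−0.111) = 0.12486.
Likelihood ratio for E = 0.63/0.29 = 2.1724.
Posterior odds = prior odds × LR = 0.27125.
Posterior probability = odds/(1+odds) = 0.27125/1.2712 = 0.213.

Posterior probability ≈ 0.213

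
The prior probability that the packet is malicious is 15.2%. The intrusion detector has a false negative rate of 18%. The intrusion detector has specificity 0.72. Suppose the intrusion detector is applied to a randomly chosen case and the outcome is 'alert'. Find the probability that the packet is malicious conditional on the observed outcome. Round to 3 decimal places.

Write H for 'the packet is malicious'. Prior odds H:¬H = 0.152/0.848 = 0.17925. For the 'alert' outcome, the likelihood ratio is 0.82/0.28 = 2.9286.
Posterior odds = 0.17925 × 2.9286 = 0.52493, so P(H|E) = 0.52493/(1+0.52493) = 0.344.

P(H | E) ≈ 0.344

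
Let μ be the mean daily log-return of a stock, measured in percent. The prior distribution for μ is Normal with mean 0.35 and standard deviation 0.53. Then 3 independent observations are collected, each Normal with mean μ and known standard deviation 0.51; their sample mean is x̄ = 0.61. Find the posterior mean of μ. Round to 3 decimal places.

Prior precision 1/τ₀² = 1/0.53² = 3.55999; data precision n/σ² = 3/0.51² = 11.5340.
Posterior precision = 3.55999 + 11.5340 = 15.0940.
Posterior mean = (3.55999·0.35 + 11.5340·0.61) / 15.0940 = 0.549.

Posterior mean ≈ 0.549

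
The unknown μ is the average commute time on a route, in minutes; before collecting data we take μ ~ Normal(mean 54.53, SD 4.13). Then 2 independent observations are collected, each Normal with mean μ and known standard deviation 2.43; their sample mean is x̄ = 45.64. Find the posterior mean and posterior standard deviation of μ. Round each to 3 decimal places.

Posterior mean ≈ 46.952; posterior SD ≈ 1.586

With known σ, the Normal prior is conjugate. Weight on the data is w = (n/σ²)/(n/σ² + 1/τ₀²) = 0.338702/(0.338702+0.0586273) = 0.85245.
Posterior mean = w·x̄ + (1−w)·μ₀ = 0.85245·45.64 + 0.14755·54.53 = 46.952. Posterior variance = 1/(0.338702+0.0586273) = 2.51681, so SD = 1.586.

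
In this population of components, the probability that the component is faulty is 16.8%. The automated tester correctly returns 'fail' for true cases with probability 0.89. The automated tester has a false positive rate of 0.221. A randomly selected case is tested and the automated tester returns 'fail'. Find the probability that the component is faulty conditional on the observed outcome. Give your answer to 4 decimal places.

P(H | E) ≈ 0.4485

Let H be the event that the component is faulty. P(H) = 0.168, so P(¬H) = 0.832. With E the 'fail' result, P(E|H) = 0.89 and P(E|¬H) = 0.221.
P(E) = 0.89·0.168 + 0.221·0.832 = 0.14952 + 0.18387 = 0.33339.
By Bayes' theorem, P(H|E) = 0.14952 / 0.33339 = 0.4485.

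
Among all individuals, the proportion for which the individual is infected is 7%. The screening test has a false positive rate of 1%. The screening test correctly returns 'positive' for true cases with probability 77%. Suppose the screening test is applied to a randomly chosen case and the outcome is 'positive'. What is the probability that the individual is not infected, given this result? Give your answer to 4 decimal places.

P(¬H | E) ≈ 0.1472

Let H be the event that the individual is infected. P(H) = 0.07, so P(¬H) = 0.93. With E the 'positive' result, P(E|H) = 0.77 and P(E|¬H) = 0.01.
P(E) = 0.77·0.07 + 0.01·0.93 = 0.053900 + 0.0093000 = 0.063200.
By Bayes' theorem, P(H|E) = 0.053900 / 0.063200 = 0.8528. Hence P(¬H|E) = 1 − 0.8528 = 0.1472.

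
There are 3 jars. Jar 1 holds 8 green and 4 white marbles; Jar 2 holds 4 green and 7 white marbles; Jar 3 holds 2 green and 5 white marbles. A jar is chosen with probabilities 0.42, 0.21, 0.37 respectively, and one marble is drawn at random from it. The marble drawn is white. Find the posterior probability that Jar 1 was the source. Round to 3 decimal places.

Tabulate prior·likelihood by source: [1] prior 0.42, lik 0.3333, product 0.1400; [2] prior 0.21, lik 0.6364, product 0.1336; [3] prior 0.37, lik 0.7143, product 0.2643.
Normalizing constant = 0.53792; the posterior for Jar 1 is its product over the sum, 0.1400/0.53792 = 0.260.

Posterior probability ≈ 0.260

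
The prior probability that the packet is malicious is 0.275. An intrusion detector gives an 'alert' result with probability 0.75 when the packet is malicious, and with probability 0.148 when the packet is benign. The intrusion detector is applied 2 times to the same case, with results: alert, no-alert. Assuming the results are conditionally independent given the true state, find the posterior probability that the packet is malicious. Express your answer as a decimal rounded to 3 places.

Posterior P(H) ≈ 0.361

Let H be the event that the packet is malicious; start with P(H) = 0.275. P('alert'|H) = 0.75, P('alert'|¬H) = 0.148.
Update on result 1 ('alert'): P(H) ← 0.75·0.2750 / (0.75·0.2750 + 0.148·0.7250) = 0.20625/0.31355 = 0.6578.
Update on result 2 ('no-alert'): P(H) ← 0.25·0.6578 / (0.25·0.6578 + 0.852·0.3422) = 0.16445/0.45601 = 0.3606.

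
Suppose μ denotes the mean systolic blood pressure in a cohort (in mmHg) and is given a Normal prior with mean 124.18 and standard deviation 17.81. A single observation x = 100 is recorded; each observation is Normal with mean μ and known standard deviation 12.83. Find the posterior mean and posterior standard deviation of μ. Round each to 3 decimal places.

Posterior mean ≈ 108.261; posterior SD ≈ 10.410

Prior precision 1/τ₀² = 1/17.81² = 0.00315262; data precision n/σ² = 1/12.83² = 0.00607501.
Posterior precision = 0.00315262 + 0.00607501 = 0.00922763, giving posterior SD = 1/√0.00922763 = 10.410.
Posterior mean = (0.00315262·124.18 + 0.00607501·100) / 0.00922763 = 108.261.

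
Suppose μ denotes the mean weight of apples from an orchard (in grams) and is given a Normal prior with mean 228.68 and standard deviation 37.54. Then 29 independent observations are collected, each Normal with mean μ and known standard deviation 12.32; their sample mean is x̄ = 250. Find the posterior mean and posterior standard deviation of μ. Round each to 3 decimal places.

Posterior mean ≈ 249.921; posterior SD ≈ 2.284

With known σ, the Normal prior is conjugate. Weight on the data is w = (n/σ²)/(n/σ² + 1/τ₀²) = 0.191063/(0.191063+0.00070960) = 0.99630.
Posterior mean = w·x̄ + (1−w)·μ₀ = 0.99630·250 + 0.0037002·228.68 = 249.921. Posterior variance = 1/(0.191063+0.00070960) = 5.21451, so SD = 2.284.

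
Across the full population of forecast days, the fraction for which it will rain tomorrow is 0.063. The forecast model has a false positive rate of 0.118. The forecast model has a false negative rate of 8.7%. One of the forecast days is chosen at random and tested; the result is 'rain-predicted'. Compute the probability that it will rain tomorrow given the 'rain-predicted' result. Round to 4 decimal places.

Let H be the event that it will rain tomorrow. P(H) = 0.063, so P(¬H) = 0.937. With E the 'rain-predicted' result, P(E|H) = 0.913 and P(E|¬H) = 0.118.
P(E) = 0.913·0.063 + 0.118·0.937 = 0.057519 + 0.11057 = 0.16808.
By Bayes' theorem, P(H|E) = 0.057519 / 0.16808 = 0.3422.

P(H | E) ≈ 0.3422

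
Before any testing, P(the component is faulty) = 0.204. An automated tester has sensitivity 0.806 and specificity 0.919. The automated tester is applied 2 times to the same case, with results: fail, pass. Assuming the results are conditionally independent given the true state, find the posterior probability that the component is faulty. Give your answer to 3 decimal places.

Posterior P(H) ≈ 0.350

With H the event that the component is faulty, the joint likelihood of the observed sequence is P(data|H) = 0.806·0.194 = 0.15636 and P(data|¬H) = 0.081·0.919 = 0.074439.
Bayes: P(H|data) = 0.204·0.15636 / (0.204·0.15636 + 0.796·0.074439) = 0.031898/0.091152 = 0.3499.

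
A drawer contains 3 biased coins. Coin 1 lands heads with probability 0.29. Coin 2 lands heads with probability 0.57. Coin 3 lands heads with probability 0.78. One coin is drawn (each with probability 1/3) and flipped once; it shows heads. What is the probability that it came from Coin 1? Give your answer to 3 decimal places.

P(heads|C1) = 0.29; P(heads|C2) = 0.57; P(heads|C3) = 0.78.
Prior × likelihood for each source: 0.333333·0.29=0.09667, 0.333333·0.57=0.1900, 0.333333·0.78=0.2600. Summing gives P(heads) = 0.54667.
P(Coin 1 | heads) = 0.09667 / 0.54667 = 0.177.

Posterior probability ≈ 0.177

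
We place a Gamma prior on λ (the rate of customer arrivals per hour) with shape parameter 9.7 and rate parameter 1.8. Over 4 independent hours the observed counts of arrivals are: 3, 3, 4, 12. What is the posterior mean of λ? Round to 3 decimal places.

Total count ∑xᵢ = 22 over n = 4 hours.
Gamma is conjugate to the Poisson likelihood: posterior is Gamma(shape = 9.7+22 = 31.7, rate = 1.8+4 = 5.8).
E[λ | data] = 31.7/5.8 = 5.466.

Posterior mean ≈ 5.466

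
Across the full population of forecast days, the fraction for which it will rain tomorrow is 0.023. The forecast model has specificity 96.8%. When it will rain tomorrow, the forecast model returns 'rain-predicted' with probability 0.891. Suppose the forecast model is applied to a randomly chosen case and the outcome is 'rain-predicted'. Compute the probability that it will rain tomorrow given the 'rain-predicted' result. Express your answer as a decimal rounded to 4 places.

P(H | E) ≈ 0.3959

Write H for 'it will rain tomorrow'. Prior odds H:¬H = 0.023/0.977 = 0.023541. For the 'rain-predicted' outcome, the likelihood ratio is 0.891/0.032 = 27.844.
Posterior odds = 0.023541 × 27.844 = 0.65548, so P(H|E) = 0.65548/(1+0.65548) = 0.3959.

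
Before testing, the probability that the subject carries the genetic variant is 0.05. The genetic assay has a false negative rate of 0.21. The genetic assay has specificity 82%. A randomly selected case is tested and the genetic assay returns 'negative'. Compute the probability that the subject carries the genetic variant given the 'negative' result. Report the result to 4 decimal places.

P(H | E) ≈ 0.0133

Let H be the event that the subject carries the genetic variant. P(H) = 0.05, so P(¬H) = 0.95. With E the 'negative' result, P(E|H) = 0.21 and P(E|¬H) = 0.82.
P(E) = 0.21·0.05 + 0.82·0.95 = 0.010500 + 0.77900 = 0.78950.
By Bayes' theorem, P(H|E) = 0.010500 / 0.78950 = 0.0133.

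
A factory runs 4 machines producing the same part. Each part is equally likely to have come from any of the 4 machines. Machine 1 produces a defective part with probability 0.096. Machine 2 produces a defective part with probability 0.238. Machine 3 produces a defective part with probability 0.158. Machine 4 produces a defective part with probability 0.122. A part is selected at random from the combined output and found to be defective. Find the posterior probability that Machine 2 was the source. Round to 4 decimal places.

Posterior probability ≈ 0.3876

Tabulate prior·likelihood by source: [1] prior 0.25, lik 0.096, product 0.02400; [2] prior 0.25, lik 0.238, product 0.05950; [3] prior 0.25, lik 0.158, product 0.03950; [4] prior 0.25, lik 0.122, product 0.03050.
Normalizing constant = 0.15350; the posterior for Machine 2 is its product over the sum, 0.05950/0.15350 = 0.3876.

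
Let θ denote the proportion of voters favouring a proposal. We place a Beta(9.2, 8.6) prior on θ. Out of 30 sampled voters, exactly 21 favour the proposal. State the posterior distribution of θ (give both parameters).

The binomial likelihood is conjugate to the Beta prior: with 21 successes and 9 failures, the posterior is Beta(9.2+21, 8.6+9) = Beta(30.2, 17.6).

Posterior: Beta(30.2, 17.6)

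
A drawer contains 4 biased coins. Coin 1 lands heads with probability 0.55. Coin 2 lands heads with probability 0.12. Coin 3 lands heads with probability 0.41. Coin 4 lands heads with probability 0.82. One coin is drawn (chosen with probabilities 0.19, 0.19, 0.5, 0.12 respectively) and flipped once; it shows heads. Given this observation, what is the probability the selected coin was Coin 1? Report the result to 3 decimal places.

Tabulate prior·likelihood by source: [1] prior 0.19, lik 0.55, product 0.1045; [2] prior 0.19, lik 0.12, product 0.02280; [3] prior 0.5, lik 0.41, product 0.2050; [4] prior 0.12, lik 0.82, product 0.09840.
Normalizing constant = 0.43070; the posterior for Coin 1 is its product over the sum, 0.1045/0.43070 = 0.243.

Posterior probability ≈ 0.243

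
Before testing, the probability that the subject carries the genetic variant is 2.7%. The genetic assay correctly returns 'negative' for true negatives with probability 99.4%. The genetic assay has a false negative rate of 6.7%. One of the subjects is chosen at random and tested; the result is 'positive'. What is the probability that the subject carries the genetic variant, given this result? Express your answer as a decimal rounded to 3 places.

P(H | E) ≈ 0.812

Let H be the event that the subject carries the genetic variant. P(H) = 0.027, so P(¬H) = 0.973. With E the 'positive' result, P(E|H) = 0.933 and P(E|¬H) = 0.006.
P(E) = 0.933·0.027 + 0.006·0.973 = 0.025191 + 0.0058380 = 0.031029.
By Bayes' theorem, P(H|E) = 0.025191 / 0.031029 = 0.812.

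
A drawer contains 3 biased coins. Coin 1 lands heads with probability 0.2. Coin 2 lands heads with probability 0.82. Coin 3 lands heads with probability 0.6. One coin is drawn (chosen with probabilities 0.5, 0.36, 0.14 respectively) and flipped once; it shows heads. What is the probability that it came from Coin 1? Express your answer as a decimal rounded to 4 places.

Posterior probability ≈ 0.2087

P(heads|C1) = 0.2; P(heads|C2) = 0.82; P(heads|C3) = 0.6.
Prior × likelihood for each source: 0.5·0.2=0.1000, 0.36·0.82=0.2952, 0.14·0.6=0.08400. Summing gives P(heads) = 0.47920.
P(Coin 1 | heads) = 0.1000 / 0.47920 = 0.2087.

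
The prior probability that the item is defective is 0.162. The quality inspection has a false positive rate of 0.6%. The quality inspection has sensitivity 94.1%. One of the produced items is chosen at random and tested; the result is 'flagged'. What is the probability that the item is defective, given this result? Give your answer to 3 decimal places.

P(H | E) ≈ 0.968

Write H for 'the item is defective'. Prior odds H:¬H = 0.162/0.838 = 0.19332. For the 'flagged' outcome, the likelihood ratio is 0.941/0.006 = 156.83.
Posterior odds = 0.19332 × 156.83 = 30.319, so P(H|E) = 30.319/(1+30.319) = 0.968.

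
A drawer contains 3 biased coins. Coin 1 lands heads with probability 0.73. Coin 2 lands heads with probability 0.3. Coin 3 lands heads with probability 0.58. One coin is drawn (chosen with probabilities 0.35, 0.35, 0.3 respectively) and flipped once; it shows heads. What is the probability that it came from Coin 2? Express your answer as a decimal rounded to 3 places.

Tabulate prior·likelihood by source: [1] prior 0.35, lik 0.73, product 0.2555; [2] prior 0.35, lik 0.3, product 0.1050; [3] prior 0.3, lik 0.58, product 0.1740.
Normalizing constant = 0.53450; the posterior for Coin 2 is its product over the sum, 0.1050/0.53450 = 0.196.

Posterior probability ≈ 0.196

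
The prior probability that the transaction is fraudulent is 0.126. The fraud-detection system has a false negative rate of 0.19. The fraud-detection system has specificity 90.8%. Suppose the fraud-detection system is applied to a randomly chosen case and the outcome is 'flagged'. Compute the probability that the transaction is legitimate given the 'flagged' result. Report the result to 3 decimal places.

P(¬H | E) ≈ 0.441

Let H be the event that the transaction is fraudulent. P(H) = 0.126, so P(¬H) = 0.874. With E the 'flagged' result, P(E|H) = 0.81 and P(E|¬H) = 0.092.
P(E) = 0.81·0.126 + 0.092·0.874 = 0.10206 + 0.080408 = 0.18247.
By Bayes' theorem, P(H|E) = 0.10206 / 0.18247 = 0.559. Hence P(¬H|E) = 1 − 0.559 = 0.441.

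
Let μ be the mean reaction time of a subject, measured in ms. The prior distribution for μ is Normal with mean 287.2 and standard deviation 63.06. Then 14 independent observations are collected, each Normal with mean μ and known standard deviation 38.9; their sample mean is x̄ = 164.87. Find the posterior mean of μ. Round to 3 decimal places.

Prior precision 1/τ₀² = 1/63.06² = 0.00025147; data precision n/σ² = 14/38.9² = 0.00925186.
Posterior precision = 0.00025147 + 0.00925186 = 0.00950333.
Posterior mean = (0.00025147·287.2 + 0.00925186·164.87) / 0.00950333 = 168.107.

Posterior mean ≈ 168.107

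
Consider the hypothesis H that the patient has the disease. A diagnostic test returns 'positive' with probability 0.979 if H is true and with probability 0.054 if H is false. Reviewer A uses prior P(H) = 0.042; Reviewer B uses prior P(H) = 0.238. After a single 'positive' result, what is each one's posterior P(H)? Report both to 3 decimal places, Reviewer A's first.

The likelihood ratio for a 'positive' result is 0.979/0.054 = 18.130.
Reviewer A: prior odds 0.042/0.958 = 0.043841; posterior odds 0.79483; posterior probability 0.443.
Reviewer B: prior odds 0.238/0.762 = 0.31234; posterior odds 5.6625; posterior probability 0.850.

Reviewer A: 0.443; Reviewer B: 0.850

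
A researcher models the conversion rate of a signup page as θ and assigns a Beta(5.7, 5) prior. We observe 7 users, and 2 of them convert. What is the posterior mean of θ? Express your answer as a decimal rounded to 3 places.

The binomial likelihood is conjugate to the Beta prior: with 2 successes and 5 failures, the posterior is Beta(5.7+2, 5+5) = Beta(7.7, 10).
Posterior mean = α/(α+β) = 7.7/17.7 = 0.435.

Posterior mean ≈ 0.435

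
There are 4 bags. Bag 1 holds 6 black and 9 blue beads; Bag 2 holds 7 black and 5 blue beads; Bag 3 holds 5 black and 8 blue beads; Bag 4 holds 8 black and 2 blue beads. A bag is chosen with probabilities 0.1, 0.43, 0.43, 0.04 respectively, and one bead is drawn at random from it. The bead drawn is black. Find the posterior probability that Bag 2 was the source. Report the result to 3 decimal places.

Tabulate prior·likelihood by source: [1] prior 0.1, lik 0.4, product 0.04000; [2] prior 0.43, lik 0.5833, product 0.2508; [3] prior 0.43, lik 0.3846, product 0.1654; [4] prior 0.04, lik 0.8, product 0.03200.
Normalizing constant = 0.48822; the posterior for Bag 2 is its product over the sum, 0.2508/0.48822 = 0.514.

Posterior probability ≈ 0.514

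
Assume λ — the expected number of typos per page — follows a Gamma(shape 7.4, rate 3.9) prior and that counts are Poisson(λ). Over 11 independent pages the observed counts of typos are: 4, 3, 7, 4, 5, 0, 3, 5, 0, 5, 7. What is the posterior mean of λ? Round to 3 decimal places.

Posterior mean ≈ 3.383

The Poisson likelihood adds the total count to the shape and the number of exposure periods to the rate. Here ∑xᵢ = 43 and n = 11, so shape 7.4→50.4 and rate 3.9→14.9.
Posterior mean = shape/rate = 50.4/14.9 = 3.383.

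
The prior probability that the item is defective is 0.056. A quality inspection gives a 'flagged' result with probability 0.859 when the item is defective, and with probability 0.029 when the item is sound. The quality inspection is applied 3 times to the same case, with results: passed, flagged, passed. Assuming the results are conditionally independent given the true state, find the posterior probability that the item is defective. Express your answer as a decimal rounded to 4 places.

With H the event that the item is defective, the joint likelihood of the observed sequence is P(data|H) = 0.141·0.859·0.141 = 0.017078 and P(data|¬H) = 0.971·0.029·0.971 = 0.027342.
Bayes: P(H|data) = 0.056·0.017078 / (0.056·0.017078 + 0.944·0.027342) = 0.00095636/0.026768 = 0.0357.

Posterior P(H) ≈ 0.0357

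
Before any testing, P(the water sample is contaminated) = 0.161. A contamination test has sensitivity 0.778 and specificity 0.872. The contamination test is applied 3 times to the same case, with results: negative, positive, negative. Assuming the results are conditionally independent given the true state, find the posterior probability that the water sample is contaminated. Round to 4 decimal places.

Posterior P(H) ≈ 0.0703

Let H be the event that the water sample is contaminated; start with P(H) = 0.161. P('positive'|H) = 0.778, P('positive'|¬H) = 0.128.
Update on result 1 ('negative'): P(H) ← 0.222·0.1610 / (0.222·0.1610 + 0.872·0.8390) = 0.035742/0.76735 = 0.0466.
Update on result 2 ('positive'): P(H) ← 0.778·0.0466 / (0.778·0.0466 + 0.128·0.9534) = 0.036238/0.15828 = 0.2290.
Update on result 3 ('negative'): P(H) ← 0.222·0.2290 / (0.222·0.2290 + 0.872·0.7710) = 0.050828/0.72318 = 0.0703.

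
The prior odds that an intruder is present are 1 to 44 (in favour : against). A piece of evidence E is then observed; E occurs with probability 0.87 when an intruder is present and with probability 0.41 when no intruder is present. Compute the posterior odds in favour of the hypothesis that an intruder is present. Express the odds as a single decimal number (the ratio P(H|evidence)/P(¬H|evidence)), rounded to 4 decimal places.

Posterior odds ≈ 0.0482

Prior odds = 1/44 = 0.022727.
Likelihood ratio for E = 0.87/0.41 = 2.1220.
Posterior odds = prior odds × LR = 0.048226.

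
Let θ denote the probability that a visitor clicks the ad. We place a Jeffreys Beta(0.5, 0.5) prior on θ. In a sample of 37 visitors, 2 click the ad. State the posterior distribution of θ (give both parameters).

The binomial likelihood is conjugate to the Beta prior: with 2 successes and 35 failures, the posterior is Beta(0.5+2, 0.5+35) = Beta(2.5, 35.5).

Posterior: Beta(2.5, 35.5)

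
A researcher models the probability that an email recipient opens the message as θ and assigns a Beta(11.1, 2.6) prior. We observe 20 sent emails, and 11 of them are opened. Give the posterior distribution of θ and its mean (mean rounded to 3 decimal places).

Observing 11 successes and 9 failures updates Beta(11.1, 2.6) by adding the success and failure counts to the two shape parameters: α = 11.1+11 = 22.1, β = 2.6+9 = 11.6.
E[θ | data] = 22.1/(22.1+11.6) = 0.656.

Posterior: Beta(22.1, 11.6); mean ≈ 0.656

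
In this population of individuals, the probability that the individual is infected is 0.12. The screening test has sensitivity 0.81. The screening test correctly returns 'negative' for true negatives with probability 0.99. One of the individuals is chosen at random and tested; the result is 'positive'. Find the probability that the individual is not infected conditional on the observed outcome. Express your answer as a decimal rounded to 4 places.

P(¬H | E) ≈ 0.0830

Let H be the event that the individual is infected. P(H) = 0.12, so P(¬H) = 0.88. With E the 'positive' result, P(E|H) = 0.81 and P(E|¬H) = 0.01.
P(E) = 0.81·0.12 + 0.01·0.88 = 0.097200 + 0.0088000 = 0.10600.
By Bayes' theorem, P(H|E) = 0.097200 / 0.10600 = 0.9170. Hence P(¬H|E) = 1 − 0.9170 = 0.0830.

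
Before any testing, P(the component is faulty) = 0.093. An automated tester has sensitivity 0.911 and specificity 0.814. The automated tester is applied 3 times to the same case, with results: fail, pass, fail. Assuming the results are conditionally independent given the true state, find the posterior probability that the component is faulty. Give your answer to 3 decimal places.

Let H be the event that the component is faulty; start with P(H) = 0.093. P('fail'|H) = 0.911, P('fail'|¬H) = 0.186.
Update on result 1 ('fail'): P(H) ← 0.911·0.0930 / (0.911·0.0930 + 0.186·0.9070) = 0.084723/0.25343 = 0.3343.
Update on result 2 ('pass'): P(H) ← 0.089·0.3343 / (0.089·0.3343 + 0.814·0.6657) = 0.029754/0.57162 = 0.0521.
Update on result 3 ('fail'): P(H) ← 0.911·0.0521 / (0.911·0.0521 + 0.186·0.9479) = 0.047419/0.22374 = 0.2119.

Posterior P(H) ≈ 0.212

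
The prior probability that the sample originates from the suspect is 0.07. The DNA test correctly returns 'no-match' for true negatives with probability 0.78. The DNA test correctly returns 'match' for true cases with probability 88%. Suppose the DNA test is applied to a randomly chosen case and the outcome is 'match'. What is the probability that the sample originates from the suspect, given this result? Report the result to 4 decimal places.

P(H | E) ≈ 0.2314

Let H be the event that the sample originates from the suspect. P(H) = 0.07, so P(¬H) = 0.93. With E the 'match' result, P(E|H) = 0.88 and P(E|¬H) = 0.22.
P(E) = 0.88·0.07 + 0.22·0.93 = 0.061600 + 0.20460 = 0.26620.
By Bayes' theorem, P(H|E) = 0.061600 / 0.26620 = 0.2314.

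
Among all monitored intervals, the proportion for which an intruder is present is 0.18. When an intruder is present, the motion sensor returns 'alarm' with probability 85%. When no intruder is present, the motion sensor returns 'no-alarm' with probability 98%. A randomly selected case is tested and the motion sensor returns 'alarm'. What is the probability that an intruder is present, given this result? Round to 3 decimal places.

Let H be the event that an intruder is present. P(H) = 0.18, so P(¬H) = 0.82. With E the 'alarm' result, P(E|H) = 0.85 and P(E|¬H) = 0.02.
P(E) = 0.85·0.18 + 0.02·0.82 = 0.15300 + 0.016400 = 0.16940.
By Bayes' theorem, P(H|E) = 0.15300 / 0.16940 = 0.903.

P(H | E) ≈ 0.903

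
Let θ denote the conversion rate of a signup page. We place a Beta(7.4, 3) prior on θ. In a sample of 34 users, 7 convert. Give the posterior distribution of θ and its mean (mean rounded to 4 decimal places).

Observing 7 successes and 27 failures updates Beta(7.4, 3) by adding the success and failure counts to the two shape parameters: α = 7.4+7 = 14.4, β = 3+27 = 30.
E[θ | data] = 14.4/(14.4+30) = 0.3243.

Posterior: Beta(14.4, 30); mean ≈ 0.3243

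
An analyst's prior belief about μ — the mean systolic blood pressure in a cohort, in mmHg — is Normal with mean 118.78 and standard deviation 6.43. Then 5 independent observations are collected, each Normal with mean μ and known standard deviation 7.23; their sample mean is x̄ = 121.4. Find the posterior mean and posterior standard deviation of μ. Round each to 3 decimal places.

With known σ, the Normal prior is conjugate. Weight on the data is w = (n/σ²)/(n/σ² + 1/τ₀²) = 0.0956519/(0.0956519+0.0241868) = 0.79817.
Posterior mean = w·x̄ + (1−w)·μ₀ = 0.79817·121.4 + 0.20183·118.78 = 120.871. Posterior variance = 1/(0.0956519+0.0241868) = 8.34455, so SD = 2.889.

Posterior mean ≈ 120.871; posterior SD ≈ 2.889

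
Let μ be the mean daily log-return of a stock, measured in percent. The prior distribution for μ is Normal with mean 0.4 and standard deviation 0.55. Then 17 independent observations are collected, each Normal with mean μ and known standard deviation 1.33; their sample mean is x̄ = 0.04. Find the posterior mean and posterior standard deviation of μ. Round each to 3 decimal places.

Prior precision 1/τ₀² = 1/0.55² = 3.30579; data precision n/σ² = 17/1.33² = 9.61049.
Posterior precision = 3.30579 + 9.61049 = 12.9163, giving posterior SD = 1/√12.9163 = 0.278.
Posterior mean = (3.30579·0.4 + 9.61049·0.04) / 12.9163 = 0.132.

Posterior mean ≈ 0.132; posterior SD ≈ 0.278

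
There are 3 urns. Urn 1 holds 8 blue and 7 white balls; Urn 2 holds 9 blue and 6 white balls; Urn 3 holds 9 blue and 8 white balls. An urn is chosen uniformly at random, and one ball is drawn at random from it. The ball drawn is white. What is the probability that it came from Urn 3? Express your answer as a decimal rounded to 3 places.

Posterior probability ≈ 0.352

P(white|Urn 1) = 0.4667; P(white|Urn 2) = 0.4; P(white|Urn 3) = 0.4706.
Prior × likelihood for each source: 0.333333·0.4667=0.1556, 0.333333·0.4=0.1333, 0.333333·0.4706=0.1569. Summing gives P(white) = 0.44575.
P(Urn 3 | white) = 0.1569 / 0.44575 = 0.352.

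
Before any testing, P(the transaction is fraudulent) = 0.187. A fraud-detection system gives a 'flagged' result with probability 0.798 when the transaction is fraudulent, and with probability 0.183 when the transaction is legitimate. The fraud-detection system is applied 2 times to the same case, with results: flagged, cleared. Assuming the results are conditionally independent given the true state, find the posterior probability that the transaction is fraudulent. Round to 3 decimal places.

Posterior P(H) ≈ 0.199

Let H be the event that the transaction is fraudulent; start with P(H) = 0.187. P('flagged'|H) = 0.798, P('flagged'|¬H) = 0.183.
Update on result 1 ('flagged'): P(H) ← 0.798·0.1870 / (0.798·0.1870 + 0.183·0.8130) = 0.14923/0.29800 = 0.5007.
Update on result 2 ('cleared'): P(H) ← 0.202·0.5007 / (0.202·0.5007 + 0.817·0.4993) = 0.10115/0.50904 = 0.1987.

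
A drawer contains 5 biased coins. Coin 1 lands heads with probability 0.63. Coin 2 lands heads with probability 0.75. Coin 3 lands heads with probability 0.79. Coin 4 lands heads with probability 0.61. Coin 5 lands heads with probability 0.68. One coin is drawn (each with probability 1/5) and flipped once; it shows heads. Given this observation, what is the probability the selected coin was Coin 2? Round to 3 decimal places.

P(heads|C1) = 0.63; P(heads|C2) = 0.75; P(heads|C3) = 0.79; P(heads|C4) = 0.61; P(heads|C5) = 0.68.
Prior × likelihood for each source: 0.2·0.63=0.1260, 0.2·0.75=0.1500, 0.2·0.79=0.1580, 0.2·0.61=0.1220, 0.2·0.68=0.1360. Summing gives P(heads) = 0.69200.
P(Coin 2 | heads) = 0.1500 / 0.69200 = 0.217.

Posterior probability ≈ 0.217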